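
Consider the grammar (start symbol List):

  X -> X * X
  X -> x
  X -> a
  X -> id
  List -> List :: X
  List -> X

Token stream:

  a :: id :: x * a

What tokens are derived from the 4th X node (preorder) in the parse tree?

[List [List [List [X a]] :: [X id]] :: [X [X x] * [X a]]]

x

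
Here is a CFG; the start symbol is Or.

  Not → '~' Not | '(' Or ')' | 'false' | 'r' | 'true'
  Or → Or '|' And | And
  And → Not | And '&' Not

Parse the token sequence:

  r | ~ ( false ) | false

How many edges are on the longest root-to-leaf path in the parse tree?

[Or [Or [Or [And [Not r]]] | [And [Not ~ [Not ( [Or [And [Not false]]] )]]]] | [And [Not false]]]

8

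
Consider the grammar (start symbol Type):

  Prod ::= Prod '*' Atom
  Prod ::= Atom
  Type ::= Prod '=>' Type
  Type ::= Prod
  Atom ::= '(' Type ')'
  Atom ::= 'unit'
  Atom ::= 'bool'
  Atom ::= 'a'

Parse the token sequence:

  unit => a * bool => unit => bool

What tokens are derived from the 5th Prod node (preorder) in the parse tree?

bool

[Type [Prod [Atom unit]] => [Type [Prod [Prod [Atom a]] * [Atom bool]] => [Type [Prod [Atom unit]] => [Type [Prod [Atom bool]]]]]]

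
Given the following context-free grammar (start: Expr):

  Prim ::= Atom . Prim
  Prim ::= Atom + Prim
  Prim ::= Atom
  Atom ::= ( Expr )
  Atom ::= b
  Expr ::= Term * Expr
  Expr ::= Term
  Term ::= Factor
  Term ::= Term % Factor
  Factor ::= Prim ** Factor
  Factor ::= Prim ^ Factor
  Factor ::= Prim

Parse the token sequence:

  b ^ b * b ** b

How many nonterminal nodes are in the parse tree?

[Expr [Term [Factor [Prim [Atom b]] ^ [Factor [Prim [Atom b]]]]] * [Expr [Term [Factor [Prim [Atom b]] ** [Factor [Prim [Atom b]]]]]]]

16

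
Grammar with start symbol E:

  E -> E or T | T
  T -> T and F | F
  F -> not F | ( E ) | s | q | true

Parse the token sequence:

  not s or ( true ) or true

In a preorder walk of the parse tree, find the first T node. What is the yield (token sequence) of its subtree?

not s

[E [E [E [T [F not [F s]]]] or [T [F ( [E [T [F true]]] )]]] or [T [F true]]]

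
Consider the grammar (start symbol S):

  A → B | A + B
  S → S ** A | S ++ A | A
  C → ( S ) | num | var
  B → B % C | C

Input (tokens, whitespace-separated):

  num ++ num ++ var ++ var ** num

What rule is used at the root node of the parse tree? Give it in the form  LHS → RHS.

[S [S [S [S [S [A [B [C num]]]] ++ [A [B [C num]]]] ++ [A [B [C var]]]] ++ [A [B [C var]]]] ** [A [B [C num]]]]

S → S ** A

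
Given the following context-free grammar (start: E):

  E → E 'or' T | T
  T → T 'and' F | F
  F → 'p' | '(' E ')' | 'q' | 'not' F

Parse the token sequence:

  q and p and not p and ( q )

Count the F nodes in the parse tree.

6

[E [T [T [T [T [F q]] and [F p]] and [F not [F p]]] and [F ( [E [T [F q]]] )]]]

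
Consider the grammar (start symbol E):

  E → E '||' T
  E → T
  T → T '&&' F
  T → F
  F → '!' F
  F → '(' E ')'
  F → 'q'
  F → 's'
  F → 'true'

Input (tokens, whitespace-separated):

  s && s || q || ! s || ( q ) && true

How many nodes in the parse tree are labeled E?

5

[E [E [E [E [T [T [F s]] && [F s]]] || [T [F q]]] || [T [F ! [F s]]]] || [T [T [F ( [E [T [F q]]] )]] && [F true]]]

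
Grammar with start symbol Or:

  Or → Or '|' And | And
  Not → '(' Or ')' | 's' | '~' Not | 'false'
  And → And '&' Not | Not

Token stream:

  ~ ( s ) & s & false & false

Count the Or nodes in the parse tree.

2

[Or [And [And [And [And [Not ~ [Not ( [Or [And [Not s]]] )]]] & [Not s]] & [Not false]] & [Not false]]]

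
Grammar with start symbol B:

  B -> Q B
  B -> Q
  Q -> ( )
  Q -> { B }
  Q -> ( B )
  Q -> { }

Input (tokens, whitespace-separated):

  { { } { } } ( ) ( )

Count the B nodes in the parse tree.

[B [Q { [B [Q { }] [B [Q { }]]] }] [B [Q ( )] [B [Q ( )]]]]

5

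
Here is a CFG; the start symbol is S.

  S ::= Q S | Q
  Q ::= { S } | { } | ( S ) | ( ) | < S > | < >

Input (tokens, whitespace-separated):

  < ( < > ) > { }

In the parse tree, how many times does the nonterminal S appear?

[S [Q < [S [Q ( [S [Q < >]] )]] >] [S [Q { }]]]

4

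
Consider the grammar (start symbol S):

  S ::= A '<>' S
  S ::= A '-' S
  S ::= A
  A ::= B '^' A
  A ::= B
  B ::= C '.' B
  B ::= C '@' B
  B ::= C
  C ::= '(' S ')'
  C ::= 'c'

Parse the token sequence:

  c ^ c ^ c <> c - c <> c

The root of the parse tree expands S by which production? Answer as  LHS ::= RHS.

[S [A [B [C c]] ^ [A [B [C c]] ^ [A [B [C c]]]]] <> [S [A [B [C c]]] - [S [A [B [C c]]] <> [S [A [B [C c]]]]]]]

S ::= A '<>' S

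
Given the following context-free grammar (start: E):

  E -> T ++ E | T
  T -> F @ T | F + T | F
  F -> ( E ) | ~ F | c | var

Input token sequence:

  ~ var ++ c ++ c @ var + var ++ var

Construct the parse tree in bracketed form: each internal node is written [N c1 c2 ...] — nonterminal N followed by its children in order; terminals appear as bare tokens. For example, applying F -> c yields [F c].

[E [T [F ~ [F var]]] ++ [E [T [F c]] ++ [E [T [F c] @ [T [F var] + [T [F var]]]] ++ [E [T [F var]]]]]]

E
T ++ E
F ++ E
~ F ++ E
~ var ++ E
~ var ++ T ++ E
~ var ++ F ++ E
~ var ++ c ++ E
~ var ++ c ++ T ++ E
~ var ++ c ++ F @ T ++ E
~ var ++ c ++ c @ T ++ E
~ var ++ c ++ c @ F + T ++ E
~ var ++ c ++ c @ var + T ++ E
~ var ++ c ++ c @ var + F ++ E
~ var ++ c ++ c @ var + var ++ E
~ var ++ c ++ c @ var + var ++ T
~ var ++ c ++ c @ var + var ++ F
~ var ++ c ++ c @ var + var ++ var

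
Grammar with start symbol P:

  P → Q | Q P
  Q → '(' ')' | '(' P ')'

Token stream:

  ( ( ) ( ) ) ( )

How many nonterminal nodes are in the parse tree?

[P [Q ( [P [Q ( )] [P [Q ( )]]] )] [P [Q ( )]]]

8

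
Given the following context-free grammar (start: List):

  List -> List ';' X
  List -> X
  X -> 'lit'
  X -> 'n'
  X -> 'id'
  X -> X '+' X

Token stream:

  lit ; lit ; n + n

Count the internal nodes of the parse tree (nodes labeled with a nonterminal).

[List [List [List [X lit]] ; [X lit]] ; [X [X n] + [X n]]]

8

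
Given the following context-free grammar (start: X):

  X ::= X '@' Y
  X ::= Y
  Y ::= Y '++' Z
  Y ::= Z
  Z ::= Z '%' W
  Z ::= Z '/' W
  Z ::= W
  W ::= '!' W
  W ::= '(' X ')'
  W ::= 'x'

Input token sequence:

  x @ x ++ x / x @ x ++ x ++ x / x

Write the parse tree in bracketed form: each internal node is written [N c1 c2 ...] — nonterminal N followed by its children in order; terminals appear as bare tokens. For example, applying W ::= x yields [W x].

[X [X [X [Y [Z [W x]]]] @ [Y [Y [Z [W x]]] ++ [Z [Z [W x]] / [W x]]]] @ [Y [Y [Y [Z [W x]]] ++ [Z [W x]]] ++ [Z [Z [W x]] / [W x]]]]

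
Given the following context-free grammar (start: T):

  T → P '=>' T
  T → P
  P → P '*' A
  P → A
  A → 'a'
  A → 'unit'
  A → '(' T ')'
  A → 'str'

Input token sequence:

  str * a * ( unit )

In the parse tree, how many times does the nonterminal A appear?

4

[T [P [P [P [A str]] * [A a]] * [A ( [T [P [A unit]]] )]]]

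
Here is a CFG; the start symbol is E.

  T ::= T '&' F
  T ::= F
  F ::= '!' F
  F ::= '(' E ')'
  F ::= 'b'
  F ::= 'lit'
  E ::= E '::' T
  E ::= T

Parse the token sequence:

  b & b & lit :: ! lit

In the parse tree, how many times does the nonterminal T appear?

[E [E [T [T [T [F b]] & [F b]] & [F lit]]] :: [T [F ! [F lit]]]]

4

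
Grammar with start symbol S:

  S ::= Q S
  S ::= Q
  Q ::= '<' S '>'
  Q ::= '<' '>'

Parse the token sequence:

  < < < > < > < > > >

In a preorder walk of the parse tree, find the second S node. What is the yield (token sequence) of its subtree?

[S [Q < [S [Q < [S [Q < >] [S [Q < >] [S [Q < >]]]] >]] >]]

< < > < > < > >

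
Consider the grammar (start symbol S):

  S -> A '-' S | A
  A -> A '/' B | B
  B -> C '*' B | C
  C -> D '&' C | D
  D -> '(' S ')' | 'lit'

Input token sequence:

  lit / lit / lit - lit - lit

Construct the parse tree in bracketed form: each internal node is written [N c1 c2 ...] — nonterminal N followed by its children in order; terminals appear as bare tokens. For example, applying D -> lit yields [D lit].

S
A - S
A / B - S
A / B / B - S
B / B / B - S
C / B / B - S
D / B / B - S
lit / B / B - S
lit / C / B - S
lit / D / B - S
lit / lit / B - S
lit / lit / C - S
lit / lit / D - S
lit / lit / lit - S
lit / lit / lit - A - S
lit / lit / lit - B - S
lit / lit / lit - C - S
lit / lit / lit - D - S
lit / lit / lit - lit - S
lit / lit / lit - lit - A
lit / lit / lit - lit - B
lit / lit / lit - lit - C
lit / lit / lit - lit - D
lit / lit / lit - lit - lit

[S [A [A [A [B [C [D lit]]]] / [B [C [D lit]]]] / [B [C [D lit]]]] - [S [A [B [C [D lit]]]] - [S [A [B [C [D lit]]]]]]]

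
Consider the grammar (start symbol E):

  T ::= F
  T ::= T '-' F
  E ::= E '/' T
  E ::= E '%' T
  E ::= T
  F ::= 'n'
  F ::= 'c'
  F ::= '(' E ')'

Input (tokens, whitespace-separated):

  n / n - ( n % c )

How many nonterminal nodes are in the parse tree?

[E [E [T [F n]]] / [T [T [F n]] - [F ( [E [E [T [F n]]] % [T [F c]]] )]]]

14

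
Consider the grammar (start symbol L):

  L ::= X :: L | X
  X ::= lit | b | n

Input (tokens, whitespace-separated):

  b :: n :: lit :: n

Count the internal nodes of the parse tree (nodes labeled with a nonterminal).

[L [X b] :: [L [X n] :: [L [X lit] :: [L [X n]]]]]

8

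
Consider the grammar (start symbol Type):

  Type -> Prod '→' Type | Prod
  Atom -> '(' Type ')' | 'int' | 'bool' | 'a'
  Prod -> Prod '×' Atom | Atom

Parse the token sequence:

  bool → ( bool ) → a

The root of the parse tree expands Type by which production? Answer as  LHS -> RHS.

Type -> Prod '→' Type

[Type [Prod [Atom bool]] → [Type [Prod [Atom ( [Type [Prod [Atom bool]]] )]] → [Type [Prod [Atom a]]]]]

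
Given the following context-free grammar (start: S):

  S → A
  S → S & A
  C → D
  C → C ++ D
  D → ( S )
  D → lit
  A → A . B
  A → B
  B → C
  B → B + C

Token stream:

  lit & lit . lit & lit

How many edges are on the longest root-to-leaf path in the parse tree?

[S [S [S [A [B [C [D lit]]]]] & [A [A [B [C [D lit]]]] . [B [C [D lit]]]]] & [A [B [C [D lit]]]]]

7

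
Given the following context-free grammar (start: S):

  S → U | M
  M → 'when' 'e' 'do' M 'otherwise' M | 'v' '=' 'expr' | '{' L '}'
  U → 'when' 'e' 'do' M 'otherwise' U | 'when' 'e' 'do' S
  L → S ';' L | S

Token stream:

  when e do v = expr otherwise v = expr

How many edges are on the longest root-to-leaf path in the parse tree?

3

[S [M when e do [M v = expr] otherwise [M v = expr]]]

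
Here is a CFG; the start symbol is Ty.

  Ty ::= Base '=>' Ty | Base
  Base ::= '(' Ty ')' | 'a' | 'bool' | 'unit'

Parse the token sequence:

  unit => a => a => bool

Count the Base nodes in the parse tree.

4

[Ty [Base unit] => [Ty [Base a] => [Ty [Base a] => [Ty [Base bool]]]]]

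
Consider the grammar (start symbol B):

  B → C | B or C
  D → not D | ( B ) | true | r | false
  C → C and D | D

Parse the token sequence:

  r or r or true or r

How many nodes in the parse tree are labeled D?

[B [B [B [B [C [D r]]] or [C [D r]]] or [C [D true]]] or [C [D r]]]

4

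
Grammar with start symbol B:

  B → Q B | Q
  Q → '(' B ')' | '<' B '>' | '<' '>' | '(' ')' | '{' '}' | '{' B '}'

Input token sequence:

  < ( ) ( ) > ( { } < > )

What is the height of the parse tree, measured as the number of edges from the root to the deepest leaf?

6

[B [Q < [B [Q ( )] [B [Q ( )]]] >] [B [Q ( [B [Q { }] [B [Q < >]]] )]]]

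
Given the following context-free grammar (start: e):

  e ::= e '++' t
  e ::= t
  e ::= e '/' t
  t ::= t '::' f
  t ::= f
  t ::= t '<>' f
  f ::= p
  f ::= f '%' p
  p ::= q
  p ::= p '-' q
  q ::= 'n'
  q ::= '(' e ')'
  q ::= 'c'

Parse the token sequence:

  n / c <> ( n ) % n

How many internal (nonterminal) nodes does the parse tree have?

22

[e [e [t [f [p [q n]]]]] / [t [t [f [p [q c]]]] <> [f [f [p [q ( [e [t [f [p [q n]]]]] )]]] % [p [q n]]]]]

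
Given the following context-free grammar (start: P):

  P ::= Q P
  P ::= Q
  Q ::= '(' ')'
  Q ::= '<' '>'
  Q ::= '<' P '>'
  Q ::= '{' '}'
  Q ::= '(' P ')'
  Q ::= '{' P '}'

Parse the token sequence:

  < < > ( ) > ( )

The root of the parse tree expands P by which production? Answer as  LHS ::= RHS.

[P [Q < [P [Q < >] [P [Q ( )]]] >] [P [Q ( )]]]

P ::= Q P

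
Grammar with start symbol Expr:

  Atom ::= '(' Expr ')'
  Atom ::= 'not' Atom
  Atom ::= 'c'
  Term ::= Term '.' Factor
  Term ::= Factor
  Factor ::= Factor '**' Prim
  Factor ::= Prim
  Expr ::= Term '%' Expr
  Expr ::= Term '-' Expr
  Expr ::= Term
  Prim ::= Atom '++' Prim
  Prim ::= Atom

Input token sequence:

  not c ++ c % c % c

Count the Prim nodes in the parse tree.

[Expr [Term [Factor [Prim [Atom not [Atom c]] ++ [Prim [Atom c]]]]] % [Expr [Term [Factor [Prim [Atom c]]]] % [Expr [Term [Factor [Prim [Atom c]]]]]]]

4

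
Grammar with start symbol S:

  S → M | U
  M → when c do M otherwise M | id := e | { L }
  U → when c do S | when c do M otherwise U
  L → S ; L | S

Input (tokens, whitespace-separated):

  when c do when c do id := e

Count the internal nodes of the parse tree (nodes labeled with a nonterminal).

6

[S [U when c do [S [U when c do [S [M id := e]]]]]]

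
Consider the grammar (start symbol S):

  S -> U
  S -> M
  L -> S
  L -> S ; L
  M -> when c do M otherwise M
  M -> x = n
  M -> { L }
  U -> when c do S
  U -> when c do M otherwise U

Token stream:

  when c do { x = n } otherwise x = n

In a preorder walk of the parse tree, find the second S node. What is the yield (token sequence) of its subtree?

x = n

[S [M when c do [M { [L [S [M x = n]]] }] otherwise [M x = n]]]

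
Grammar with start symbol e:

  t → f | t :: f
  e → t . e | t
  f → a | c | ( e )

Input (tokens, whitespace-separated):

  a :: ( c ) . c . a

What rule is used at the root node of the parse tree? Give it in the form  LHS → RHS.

[e [t [t [f a]] :: [f ( [e [t [f c]]] )]] . [e [t [f c]] . [e [t [f a]]]]]

e → t . e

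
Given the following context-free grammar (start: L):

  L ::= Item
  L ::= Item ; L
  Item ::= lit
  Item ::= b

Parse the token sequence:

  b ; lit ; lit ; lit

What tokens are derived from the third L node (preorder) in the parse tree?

lit ; lit

[L [Item b] ; [L [Item lit] ; [L [Item lit] ; [L [Item lit]]]]]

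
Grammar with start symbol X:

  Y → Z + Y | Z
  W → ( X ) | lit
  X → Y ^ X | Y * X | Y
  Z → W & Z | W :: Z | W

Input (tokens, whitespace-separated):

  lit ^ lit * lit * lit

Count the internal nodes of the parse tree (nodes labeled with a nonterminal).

16

[X [Y [Z [W lit]]] ^ [X [Y [Z [W lit]]] * [X [Y [Z [W lit]]] * [X [Y [Z [W lit]]]]]]]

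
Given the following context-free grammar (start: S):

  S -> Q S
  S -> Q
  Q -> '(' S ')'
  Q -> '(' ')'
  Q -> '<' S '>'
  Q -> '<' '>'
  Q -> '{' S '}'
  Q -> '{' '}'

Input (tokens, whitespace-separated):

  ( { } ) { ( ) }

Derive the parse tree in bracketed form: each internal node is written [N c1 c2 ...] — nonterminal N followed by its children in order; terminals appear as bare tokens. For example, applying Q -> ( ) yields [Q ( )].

S
Q S
( S ) S
( Q ) S
( { } ) S
( { } ) Q
( { } ) { S }
( { } ) { Q }
( { } ) { ( ) }

[S [Q ( [S [Q { }]] )] [S [Q { [S [Q ( )]] }]]]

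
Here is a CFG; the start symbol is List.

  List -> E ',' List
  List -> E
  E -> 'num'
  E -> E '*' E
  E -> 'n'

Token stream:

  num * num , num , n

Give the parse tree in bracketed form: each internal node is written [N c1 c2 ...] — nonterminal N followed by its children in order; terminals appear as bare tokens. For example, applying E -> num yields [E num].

List
E , List
E * E , List
num * E , List
num * num , List
num * num , E , List
num * num , num , List
num * num , num , E
num * num , num , n

[List [E [E num] * [E num]] , [List [E num] , [List [E n]]]]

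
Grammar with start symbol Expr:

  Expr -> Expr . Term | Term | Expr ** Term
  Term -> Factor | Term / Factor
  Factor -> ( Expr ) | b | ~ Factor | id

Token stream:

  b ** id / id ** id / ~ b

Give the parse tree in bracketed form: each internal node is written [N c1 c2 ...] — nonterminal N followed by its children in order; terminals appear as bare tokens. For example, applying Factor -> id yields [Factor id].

Expr
Expr ** Term
Expr ** Term ** Term
Term ** Term ** Term
Factor ** Term ** Term
b ** Term ** Term
b ** Term / Factor ** Term
b ** Factor / Factor ** Term
b ** id / Factor ** Term
b ** id / id ** Term
b ** id / id ** Term / Factor
b ** id / id ** Factor / Factor
b ** id / id ** id / Factor
b ** id / id ** id / ~ Factor
b ** id / id ** id / ~ b

[Expr [Expr [Expr [Term [Factor b]]] ** [Term [Term [Factor id]] / [Factor id]]] ** [Term [Term [Factor id]] / [Factor ~ [Factor b]]]]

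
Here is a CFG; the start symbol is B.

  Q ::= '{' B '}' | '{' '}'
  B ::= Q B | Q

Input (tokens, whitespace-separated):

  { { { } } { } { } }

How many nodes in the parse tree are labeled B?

5

[B [Q { [B [Q { [B [Q { }]] }] [B [Q { }] [B [Q { }]]]] }]]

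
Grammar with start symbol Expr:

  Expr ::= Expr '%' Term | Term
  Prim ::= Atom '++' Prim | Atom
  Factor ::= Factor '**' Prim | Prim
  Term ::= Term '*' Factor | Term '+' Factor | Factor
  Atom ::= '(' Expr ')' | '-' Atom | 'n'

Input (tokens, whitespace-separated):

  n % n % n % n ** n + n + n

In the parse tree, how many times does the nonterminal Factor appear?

7

[Expr [Expr [Expr [Expr [Term [Factor [Prim [Atom n]]]]] % [Term [Factor [Prim [Atom n]]]]] % [Term [Factor [Prim [Atom n]]]]] % [Term [Term [Term [Factor [Factor [Prim [Atom n]]] ** [Prim [Atom n]]]] + [Factor [Prim [Atom n]]]] + [Factor [Prim [Atom n]]]]]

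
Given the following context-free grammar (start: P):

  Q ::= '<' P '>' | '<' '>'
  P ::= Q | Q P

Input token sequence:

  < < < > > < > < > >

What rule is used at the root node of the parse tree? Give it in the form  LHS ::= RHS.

[P [Q < [P [Q < [P [Q < >]] >] [P [Q < >] [P [Q < >]]]] >]]

P ::= Q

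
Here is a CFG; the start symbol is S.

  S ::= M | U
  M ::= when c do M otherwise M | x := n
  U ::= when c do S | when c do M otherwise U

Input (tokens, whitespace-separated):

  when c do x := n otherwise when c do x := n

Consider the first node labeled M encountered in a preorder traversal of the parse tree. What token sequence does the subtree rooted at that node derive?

x := n

[S [U when c do [M x := n] otherwise [U when c do [S [M x := n]]]]]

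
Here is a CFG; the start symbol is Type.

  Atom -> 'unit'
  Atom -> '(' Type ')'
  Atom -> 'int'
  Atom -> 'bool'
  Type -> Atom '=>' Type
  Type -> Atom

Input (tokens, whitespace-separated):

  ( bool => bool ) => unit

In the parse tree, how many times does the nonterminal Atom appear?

[Type [Atom ( [Type [Atom bool] => [Type [Atom bool]]] )] => [Type [Atom unit]]]

4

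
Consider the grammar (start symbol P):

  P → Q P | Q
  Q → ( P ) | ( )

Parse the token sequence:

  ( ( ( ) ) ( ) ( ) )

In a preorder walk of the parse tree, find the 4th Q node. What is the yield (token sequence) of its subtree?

( )

[P [Q ( [P [Q ( [P [Q ( )]] )] [P [Q ( )] [P [Q ( )]]]] )]]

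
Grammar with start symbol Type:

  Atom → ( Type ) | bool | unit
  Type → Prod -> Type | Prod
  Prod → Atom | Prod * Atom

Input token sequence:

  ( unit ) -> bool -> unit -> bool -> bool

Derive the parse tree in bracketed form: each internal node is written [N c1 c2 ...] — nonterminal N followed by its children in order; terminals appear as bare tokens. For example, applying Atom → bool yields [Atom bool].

[Type [Prod [Atom ( [Type [Prod [Atom unit]]] )]] -> [Type [Prod [Atom bool]] -> [Type [Prod [Atom unit]] -> [Type [Prod [Atom bool]] -> [Type [Prod [Atom bool]]]]]]]

Type
Prod -> Type
Atom -> Type
( Type ) -> Type
( Prod ) -> Type
( Atom ) -> Type
( unit ) -> Type
( unit ) -> Prod -> Type
( unit ) -> Atom -> Type
( unit ) -> bool -> Type
( unit ) -> bool -> Prod -> Type
( unit ) -> bool -> Atom -> Type
( unit ) -> bool -> unit -> Type
( unit ) -> bool -> unit -> Prod -> Type
( unit ) -> bool -> unit -> Atom -> Type
( unit ) -> bool -> unit -> bool -> Type
( unit ) -> bool -> unit -> bool -> Prod
( unit ) -> bool -> unit -> bool -> Atom
( unit ) -> bool -> unit -> bool -> bool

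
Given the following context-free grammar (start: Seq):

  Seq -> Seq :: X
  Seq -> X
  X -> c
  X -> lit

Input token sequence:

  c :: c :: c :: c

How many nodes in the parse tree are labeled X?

[Seq [Seq [Seq [Seq [X c]] :: [X c]] :: [X c]] :: [X c]]

4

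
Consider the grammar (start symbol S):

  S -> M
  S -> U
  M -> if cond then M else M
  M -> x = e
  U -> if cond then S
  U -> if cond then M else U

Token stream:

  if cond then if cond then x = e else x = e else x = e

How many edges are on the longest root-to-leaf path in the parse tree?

4

[S [M if cond then [M if cond then [M x = e] else [M x = e]] else [M x = e]]]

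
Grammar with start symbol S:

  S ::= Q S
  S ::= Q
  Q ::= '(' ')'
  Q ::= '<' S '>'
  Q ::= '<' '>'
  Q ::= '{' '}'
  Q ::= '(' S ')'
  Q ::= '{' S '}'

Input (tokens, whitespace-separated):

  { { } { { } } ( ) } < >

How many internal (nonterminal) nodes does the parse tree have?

12

[S [Q { [S [Q { }] [S [Q { [S [Q { }]] }] [S [Q ( )]]]] }] [S [Q < >]]]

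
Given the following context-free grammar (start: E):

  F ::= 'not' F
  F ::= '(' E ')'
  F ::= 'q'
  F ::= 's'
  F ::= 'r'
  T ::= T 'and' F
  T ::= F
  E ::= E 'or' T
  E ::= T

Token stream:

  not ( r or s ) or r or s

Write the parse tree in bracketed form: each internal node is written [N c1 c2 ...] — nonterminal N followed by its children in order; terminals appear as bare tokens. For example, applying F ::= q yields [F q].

E
E or T
E or T or T
T or T or T
F or T or T
not F or T or T
not ( E ) or T or T
not ( E or T ) or T or T
not ( T or T ) or T or T
not ( F or T ) or T or T
not ( r or T ) or T or T
not ( r or F ) or T or T
not ( r or s ) or T or T
not ( r or s ) or F or T
not ( r or s ) or r or T
not ( r or s ) or r or F
not ( r or s ) or r or s

[E [E [E [T [F not [F ( [E [E [T [F r]]] or [T [F s]]] )]]]] or [T [F r]]] or [T [F s]]]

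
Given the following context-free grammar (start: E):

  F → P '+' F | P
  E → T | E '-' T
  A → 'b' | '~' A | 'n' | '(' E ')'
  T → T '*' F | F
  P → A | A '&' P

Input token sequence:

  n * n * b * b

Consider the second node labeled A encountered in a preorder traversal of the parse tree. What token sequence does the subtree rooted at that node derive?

[E [T [T [T [T [F [P [A n]]]] * [F [P [A n]]]] * [F [P [A b]]]] * [F [P [A b]]]]]

n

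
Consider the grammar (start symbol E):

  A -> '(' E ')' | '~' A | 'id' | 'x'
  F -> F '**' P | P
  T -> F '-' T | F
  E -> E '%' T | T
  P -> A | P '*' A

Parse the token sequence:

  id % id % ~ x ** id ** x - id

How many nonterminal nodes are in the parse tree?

[E [E [E [T [F [P [A id]]]]] % [T [F [P [A id]]]]] % [T [F [F [F [P [A ~ [A x]]]] ** [P [A id]]] ** [P [A x]]] - [T [F [P [A id]]]]]]

26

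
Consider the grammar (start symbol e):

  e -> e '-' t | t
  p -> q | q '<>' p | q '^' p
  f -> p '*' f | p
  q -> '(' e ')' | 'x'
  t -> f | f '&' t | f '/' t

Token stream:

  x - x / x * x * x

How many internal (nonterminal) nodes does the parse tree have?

20

[e [e [t [f [p [q x]]]]] - [t [f [p [q x]]] / [t [f [p [q x]] * [f [p [q x]] * [f [p [q x]]]]]]]]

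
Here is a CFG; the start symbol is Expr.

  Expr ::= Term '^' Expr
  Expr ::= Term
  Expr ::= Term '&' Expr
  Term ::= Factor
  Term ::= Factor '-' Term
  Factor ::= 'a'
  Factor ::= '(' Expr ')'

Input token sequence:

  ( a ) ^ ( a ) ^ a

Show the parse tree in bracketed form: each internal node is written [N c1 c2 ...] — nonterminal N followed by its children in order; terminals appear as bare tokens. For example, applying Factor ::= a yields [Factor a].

[Expr [Term [Factor ( [Expr [Term [Factor a]]] )]] ^ [Expr [Term [Factor ( [Expr [Term [Factor a]]] )]] ^ [Expr [Term [Factor a]]]]]

Expr
Term ^ Expr
Factor ^ Expr
( Expr ) ^ Expr
( Term ) ^ Expr
( Factor ) ^ Expr
( a ) ^ Expr
( a ) ^ Term ^ Expr
( a ) ^ Factor ^ Expr
( a ) ^ ( Expr ) ^ Expr
( a ) ^ ( Term ) ^ Expr
( a ) ^ ( Factor ) ^ Expr
( a ) ^ ( a ) ^ Expr
( a ) ^ ( a ) ^ Term
( a ) ^ ( a ) ^ Factor
( a ) ^ ( a ) ^ a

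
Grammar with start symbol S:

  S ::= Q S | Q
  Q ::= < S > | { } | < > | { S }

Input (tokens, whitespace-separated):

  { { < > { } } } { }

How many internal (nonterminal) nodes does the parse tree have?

[S [Q { [S [Q { [S [Q < >] [S [Q { }]]] }]] }] [S [Q { }]]]

10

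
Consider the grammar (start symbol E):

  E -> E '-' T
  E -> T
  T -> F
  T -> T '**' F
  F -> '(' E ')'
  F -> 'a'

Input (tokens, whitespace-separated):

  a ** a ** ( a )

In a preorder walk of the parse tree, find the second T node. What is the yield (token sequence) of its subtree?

[E [T [T [T [F a]] ** [F a]] ** [F ( [E [T [F a]]] )]]]

a ** a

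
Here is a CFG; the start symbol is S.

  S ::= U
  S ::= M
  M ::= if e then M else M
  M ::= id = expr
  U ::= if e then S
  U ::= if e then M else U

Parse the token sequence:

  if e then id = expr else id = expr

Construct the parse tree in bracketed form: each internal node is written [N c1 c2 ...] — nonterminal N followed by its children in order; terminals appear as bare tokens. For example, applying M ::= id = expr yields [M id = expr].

[S [M if e then [M id = expr] else [M id = expr]]]

S
M
if e then M else M
if e then id = expr else M
if e then id = expr else id = expr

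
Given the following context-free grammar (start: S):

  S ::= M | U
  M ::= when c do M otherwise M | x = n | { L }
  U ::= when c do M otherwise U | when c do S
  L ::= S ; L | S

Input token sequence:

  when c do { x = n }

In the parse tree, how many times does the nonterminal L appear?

[S [U when c do [S [M { [L [S [M x = n]]] }]]]]

1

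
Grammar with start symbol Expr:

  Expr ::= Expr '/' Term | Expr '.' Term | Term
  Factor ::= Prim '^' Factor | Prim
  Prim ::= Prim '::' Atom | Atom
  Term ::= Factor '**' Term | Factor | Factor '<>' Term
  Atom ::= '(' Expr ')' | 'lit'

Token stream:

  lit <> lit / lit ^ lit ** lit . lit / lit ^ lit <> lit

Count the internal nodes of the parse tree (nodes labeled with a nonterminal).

38

[Expr [Expr [Expr [Expr [Term [Factor [Prim [Atom lit]]] <> [Term [Factor [Prim [Atom lit]]]]]] / [Term [Factor [Prim [Atom lit]] ^ [Factor [Prim [Atom lit]]]] ** [Term [Factor [Prim [Atom lit]]]]]] . [Term [Factor [Prim [Atom lit]]]]] / [Term [Factor [Prim [Atom lit]] ^ [Factor [Prim [Atom lit]]]] <> [Term [Factor [Prim [Atom lit]]]]]]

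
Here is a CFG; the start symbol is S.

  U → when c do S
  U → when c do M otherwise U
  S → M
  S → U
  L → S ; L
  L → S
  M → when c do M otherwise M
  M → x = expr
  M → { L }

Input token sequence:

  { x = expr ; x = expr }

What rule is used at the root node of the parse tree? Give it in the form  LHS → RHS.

[S [M { [L [S [M x = expr]] ; [L [S [M x = expr]]]] }]]

S → M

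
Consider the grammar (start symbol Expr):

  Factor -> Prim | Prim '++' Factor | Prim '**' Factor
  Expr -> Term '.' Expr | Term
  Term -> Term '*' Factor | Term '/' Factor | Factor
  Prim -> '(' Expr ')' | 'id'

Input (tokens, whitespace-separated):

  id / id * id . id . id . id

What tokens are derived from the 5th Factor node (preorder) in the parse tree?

id

[Expr [Term [Term [Term [Factor [Prim id]]] / [Factor [Prim id]]] * [Factor [Prim id]]] . [Expr [Term [Factor [Prim id]]] . [Expr [Term [Factor [Prim id]]] . [Expr [Term [Factor [Prim id]]]]]]]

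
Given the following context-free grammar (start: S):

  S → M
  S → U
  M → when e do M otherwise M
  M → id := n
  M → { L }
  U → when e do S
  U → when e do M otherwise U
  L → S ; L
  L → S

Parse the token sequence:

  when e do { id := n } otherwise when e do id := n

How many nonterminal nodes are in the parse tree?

[S [U when e do [M { [L [S [M id := n]]] }] otherwise [U when e do [S [M id := n]]]]]

9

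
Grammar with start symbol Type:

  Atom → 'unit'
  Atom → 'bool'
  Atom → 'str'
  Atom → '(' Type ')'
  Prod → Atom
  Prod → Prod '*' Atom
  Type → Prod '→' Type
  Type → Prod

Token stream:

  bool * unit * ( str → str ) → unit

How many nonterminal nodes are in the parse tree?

16

[Type [Prod [Prod [Prod [Atom bool]] * [Atom unit]] * [Atom ( [Type [Prod [Atom str]] → [Type [Prod [Atom str]]]] )]] → [Type [Prod [Atom unit]]]]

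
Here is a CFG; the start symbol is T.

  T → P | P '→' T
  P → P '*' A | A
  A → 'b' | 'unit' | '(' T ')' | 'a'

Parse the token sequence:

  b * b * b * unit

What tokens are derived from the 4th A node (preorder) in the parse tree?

[T [P [P [P [P [A b]] * [A b]] * [A b]] * [A unit]]]

unit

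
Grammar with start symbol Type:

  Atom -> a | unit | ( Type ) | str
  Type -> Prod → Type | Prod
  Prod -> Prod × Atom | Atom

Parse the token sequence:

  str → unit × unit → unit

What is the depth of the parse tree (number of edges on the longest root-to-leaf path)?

5

[Type [Prod [Atom str]] → [Type [Prod [Prod [Atom unit]] × [Atom unit]] → [Type [Prod [Atom unit]]]]]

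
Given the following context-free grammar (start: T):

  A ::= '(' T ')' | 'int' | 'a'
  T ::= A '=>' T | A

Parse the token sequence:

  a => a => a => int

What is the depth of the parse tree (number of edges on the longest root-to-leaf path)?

[T [A a] => [T [A a] => [T [A a] => [T [A int]]]]]

5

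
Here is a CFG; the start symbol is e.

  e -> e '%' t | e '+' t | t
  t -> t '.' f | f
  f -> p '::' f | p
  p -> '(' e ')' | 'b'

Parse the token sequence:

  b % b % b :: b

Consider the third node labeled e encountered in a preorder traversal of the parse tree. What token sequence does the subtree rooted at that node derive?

b

[e [e [e [t [f [p b]]]] % [t [f [p b]]]] % [t [f [p b] :: [f [p b]]]]]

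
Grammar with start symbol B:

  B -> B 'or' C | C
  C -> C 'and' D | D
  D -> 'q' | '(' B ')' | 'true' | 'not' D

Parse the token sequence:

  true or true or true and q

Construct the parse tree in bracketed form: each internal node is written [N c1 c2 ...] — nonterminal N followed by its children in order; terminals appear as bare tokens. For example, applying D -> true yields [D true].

[B [B [B [C [D true]]] or [C [D true]]] or [C [C [D true]] and [D q]]]

B
B or C
B or C or C
C or C or C
D or C or C
true or C or C
true or D or C
true or true or C
true or true or C and D
true or true or D and D
true or true or true and D
true or true or true and q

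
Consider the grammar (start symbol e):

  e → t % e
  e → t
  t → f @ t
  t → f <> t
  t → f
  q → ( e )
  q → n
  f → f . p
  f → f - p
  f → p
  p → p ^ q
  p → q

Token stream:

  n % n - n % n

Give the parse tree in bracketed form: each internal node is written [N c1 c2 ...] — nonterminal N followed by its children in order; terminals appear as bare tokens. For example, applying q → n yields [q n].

e
t % e
f % e
p % e
q % e
n % e
n % t % e
n % f % e
n % f - p % e
n % p - p % e
n % q - p % e
n % n - p % e
n % n - q % e
n % n - n % e
n % n - n % t
n % n - n % f
n % n - n % p
n % n - n % q
n % n - n % n

[e [t [f [p [q n]]]] % [e [t [f [f [p [q n]]] - [p [q n]]]] % [e [t [f [p [q n]]]]]]]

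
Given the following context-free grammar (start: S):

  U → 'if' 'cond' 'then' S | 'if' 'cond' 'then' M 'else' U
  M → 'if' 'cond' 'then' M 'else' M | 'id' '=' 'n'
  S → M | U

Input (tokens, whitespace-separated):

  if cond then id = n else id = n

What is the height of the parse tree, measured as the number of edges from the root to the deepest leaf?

[S [M if cond then [M id = n] else [M id = n]]]

3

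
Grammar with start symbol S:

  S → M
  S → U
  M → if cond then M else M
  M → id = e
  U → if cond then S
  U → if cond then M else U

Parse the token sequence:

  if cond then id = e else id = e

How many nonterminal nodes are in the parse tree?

[S [M if cond then [M id = e] else [M id = e]]]

4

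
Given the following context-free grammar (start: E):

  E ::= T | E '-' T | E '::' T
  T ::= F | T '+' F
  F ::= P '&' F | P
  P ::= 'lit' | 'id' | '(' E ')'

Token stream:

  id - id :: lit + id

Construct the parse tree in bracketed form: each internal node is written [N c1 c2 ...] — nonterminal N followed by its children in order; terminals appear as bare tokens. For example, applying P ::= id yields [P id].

[E [E [E [T [F [P id]]]] - [T [F [P id]]]] :: [T [T [F [P lit]]] + [F [P id]]]]

E
E :: T
E - T :: T
T - T :: T
F - T :: T
P - T :: T
id - T :: T
id - F :: T
id - P :: T
id - id :: T
id - id :: T + F
id - id :: F + F
id - id :: P + F
id - id :: lit + F
id - id :: lit + P
id - id :: lit + id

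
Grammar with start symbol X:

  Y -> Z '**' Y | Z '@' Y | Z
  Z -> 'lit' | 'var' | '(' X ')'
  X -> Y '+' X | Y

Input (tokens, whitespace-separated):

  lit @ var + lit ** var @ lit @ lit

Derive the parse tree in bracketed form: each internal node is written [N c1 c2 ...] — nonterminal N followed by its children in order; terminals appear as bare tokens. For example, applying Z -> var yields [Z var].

X
Y + X
Z @ Y + X
lit @ Y + X
lit @ Z + X
lit @ var + X
lit @ var + Y
lit @ var + Z ** Y
lit @ var + lit ** Y
lit @ var + lit ** Z @ Y
lit @ var + lit ** var @ Y
lit @ var + lit ** var @ Z @ Y
lit @ var + lit ** var @ lit @ Y
lit @ var + lit ** var @ lit @ Z
lit @ var + lit ** var @ lit @ lit

[X [Y [Z lit] @ [Y [Z var]]] + [X [Y [Z lit] ** [Y [Z var] @ [Y [Z lit] @ [Y [Z lit]]]]]]]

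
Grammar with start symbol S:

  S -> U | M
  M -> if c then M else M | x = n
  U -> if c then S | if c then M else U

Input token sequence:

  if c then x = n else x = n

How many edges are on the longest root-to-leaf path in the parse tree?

[S [M if c then [M x = n] else [M x = n]]]

3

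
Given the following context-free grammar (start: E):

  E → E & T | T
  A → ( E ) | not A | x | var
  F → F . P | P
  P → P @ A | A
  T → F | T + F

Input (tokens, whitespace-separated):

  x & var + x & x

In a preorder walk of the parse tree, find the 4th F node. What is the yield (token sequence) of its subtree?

[E [E [E [T [F [P [A x]]]]] & [T [T [F [P [A var]]]] + [F [P [A x]]]]] & [T [F [P [A x]]]]]

x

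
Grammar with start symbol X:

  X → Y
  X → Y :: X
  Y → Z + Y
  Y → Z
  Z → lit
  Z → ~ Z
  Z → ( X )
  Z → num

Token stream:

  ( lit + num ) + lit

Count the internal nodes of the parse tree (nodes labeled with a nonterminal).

10

[X [Y [Z ( [X [Y [Z lit] + [Y [Z num]]]] )] + [Y [Z lit]]]]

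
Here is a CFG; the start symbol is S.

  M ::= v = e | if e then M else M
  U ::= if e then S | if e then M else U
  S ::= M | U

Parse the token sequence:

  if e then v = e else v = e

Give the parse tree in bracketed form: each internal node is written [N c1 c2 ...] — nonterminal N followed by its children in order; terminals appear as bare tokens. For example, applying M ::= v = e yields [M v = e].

[S [M if e then [M v = e] else [M v = e]]]

S
M
if e then M else M
if e then v = e else M
if e then v = e else v = e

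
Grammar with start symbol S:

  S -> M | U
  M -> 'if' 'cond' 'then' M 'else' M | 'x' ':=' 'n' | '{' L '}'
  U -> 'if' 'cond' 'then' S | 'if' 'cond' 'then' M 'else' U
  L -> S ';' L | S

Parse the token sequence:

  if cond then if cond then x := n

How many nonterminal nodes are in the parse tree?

6

[S [U if cond then [S [U if cond then [S [M x := n]]]]]]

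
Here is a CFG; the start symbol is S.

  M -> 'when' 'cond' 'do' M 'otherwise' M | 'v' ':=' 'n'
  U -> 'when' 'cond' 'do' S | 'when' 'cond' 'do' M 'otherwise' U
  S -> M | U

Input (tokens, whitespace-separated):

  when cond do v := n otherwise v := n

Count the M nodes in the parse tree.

3

[S [M when cond do [M v := n] otherwise [M v := n]]]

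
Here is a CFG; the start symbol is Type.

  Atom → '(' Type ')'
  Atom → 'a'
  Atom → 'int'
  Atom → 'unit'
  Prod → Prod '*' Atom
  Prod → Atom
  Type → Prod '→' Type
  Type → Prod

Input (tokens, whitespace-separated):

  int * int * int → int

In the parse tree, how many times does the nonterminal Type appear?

[Type [Prod [Prod [Prod [Atom int]] * [Atom int]] * [Atom int]] → [Type [Prod [Atom int]]]]

2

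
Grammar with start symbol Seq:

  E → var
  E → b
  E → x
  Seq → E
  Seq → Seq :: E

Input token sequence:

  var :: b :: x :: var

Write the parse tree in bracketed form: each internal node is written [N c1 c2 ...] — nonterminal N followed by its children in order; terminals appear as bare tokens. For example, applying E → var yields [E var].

Seq
Seq :: E
Seq :: E :: E
Seq :: E :: E :: E
E :: E :: E :: E
var :: E :: E :: E
var :: b :: E :: E
var :: b :: x :: E
var :: b :: x :: var

[Seq [Seq [Seq [Seq [E var]] :: [E b]] :: [E x]] :: [E var]]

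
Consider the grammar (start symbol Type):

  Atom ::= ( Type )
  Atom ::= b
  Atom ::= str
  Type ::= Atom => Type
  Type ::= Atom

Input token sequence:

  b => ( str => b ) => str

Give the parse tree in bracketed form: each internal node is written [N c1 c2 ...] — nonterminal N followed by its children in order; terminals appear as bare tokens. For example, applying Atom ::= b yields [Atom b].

[Type [Atom b] => [Type [Atom ( [Type [Atom str] => [Type [Atom b]]] )] => [Type [Atom str]]]]

Type
Atom => Type
b => Type
b => Atom => Type
b => ( Type ) => Type
b => ( Atom => Type ) => Type
b => ( str => Type ) => Type
b => ( str => Atom ) => Type
b => ( str => b ) => Type
b => ( str => b ) => Atom
b => ( str => b ) => str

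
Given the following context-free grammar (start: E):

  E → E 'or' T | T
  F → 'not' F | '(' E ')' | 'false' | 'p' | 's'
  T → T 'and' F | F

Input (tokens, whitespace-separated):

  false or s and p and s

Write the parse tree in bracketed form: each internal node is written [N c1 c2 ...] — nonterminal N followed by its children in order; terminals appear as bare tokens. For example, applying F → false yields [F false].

E
E or T
T or T
F or T
false or T
false or T and F
false or T and F and F
false or F and F and F
false or s and F and F
false or s and p and F
false or s and p and s

[E [E [T [F false]]] or [T [T [T [F s]] and [F p]] and [F s]]]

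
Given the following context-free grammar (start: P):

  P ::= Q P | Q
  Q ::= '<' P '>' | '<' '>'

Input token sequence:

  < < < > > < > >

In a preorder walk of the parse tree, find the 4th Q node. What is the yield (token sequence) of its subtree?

< >

[P [Q < [P [Q < [P [Q < >]] >] [P [Q < >]]] >]]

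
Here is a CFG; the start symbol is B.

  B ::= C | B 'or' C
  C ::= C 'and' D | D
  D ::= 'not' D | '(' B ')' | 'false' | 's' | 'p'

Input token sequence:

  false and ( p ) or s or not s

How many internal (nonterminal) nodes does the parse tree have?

15

[B [B [B [C [C [D false]] and [D ( [B [C [D p]]] )]]] or [C [D s]]] or [C [D not [D s]]]]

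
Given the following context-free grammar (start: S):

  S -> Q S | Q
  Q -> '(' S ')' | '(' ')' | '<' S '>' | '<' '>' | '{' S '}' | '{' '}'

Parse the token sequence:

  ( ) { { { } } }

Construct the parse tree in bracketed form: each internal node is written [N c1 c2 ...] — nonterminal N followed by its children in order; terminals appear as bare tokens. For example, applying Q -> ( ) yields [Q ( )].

S
Q S
( ) S
( ) Q
( ) { S }
( ) { Q }
( ) { { S } }
( ) { { Q } }
( ) { { { } } }

[S [Q ( )] [S [Q { [S [Q { [S [Q { }]] }]] }]]]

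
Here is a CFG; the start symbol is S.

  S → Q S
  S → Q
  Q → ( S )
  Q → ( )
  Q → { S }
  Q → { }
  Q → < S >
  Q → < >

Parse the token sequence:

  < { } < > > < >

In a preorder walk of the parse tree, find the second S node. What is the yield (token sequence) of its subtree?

[S [Q < [S [Q { }] [S [Q < >]]] >] [S [Q < >]]]

{ } < >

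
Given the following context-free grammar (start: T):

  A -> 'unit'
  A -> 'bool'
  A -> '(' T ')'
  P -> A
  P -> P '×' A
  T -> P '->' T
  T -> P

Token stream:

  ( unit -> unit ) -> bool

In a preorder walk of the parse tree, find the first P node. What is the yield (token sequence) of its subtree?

[T [P [A ( [T [P [A unit]] -> [T [P [A unit]]]] )]] -> [T [P [A bool]]]]

( unit -> unit )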